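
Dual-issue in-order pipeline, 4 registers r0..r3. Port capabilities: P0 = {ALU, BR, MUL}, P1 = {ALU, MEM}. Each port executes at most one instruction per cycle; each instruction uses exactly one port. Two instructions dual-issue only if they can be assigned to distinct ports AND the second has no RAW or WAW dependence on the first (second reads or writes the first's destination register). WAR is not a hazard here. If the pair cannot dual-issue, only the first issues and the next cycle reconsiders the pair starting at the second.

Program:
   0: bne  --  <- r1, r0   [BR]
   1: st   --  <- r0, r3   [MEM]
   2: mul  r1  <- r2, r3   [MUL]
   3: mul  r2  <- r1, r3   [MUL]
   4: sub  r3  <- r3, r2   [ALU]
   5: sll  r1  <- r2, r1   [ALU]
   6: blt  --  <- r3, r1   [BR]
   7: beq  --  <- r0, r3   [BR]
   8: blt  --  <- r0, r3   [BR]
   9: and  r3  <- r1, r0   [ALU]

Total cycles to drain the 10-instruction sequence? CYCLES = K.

0. bne;st @i0&i1  | dual
1. mul @i2  | no-port MUL/MUL
2. mul @i3  | RAW r2
3. sub;sll @i4&i5  | dual
4. blt @i6  | no-port BR/BR
5. beq @i7  | no-port BR/BR
6. blt;and @i8&i9  | dual

CYCLES = 7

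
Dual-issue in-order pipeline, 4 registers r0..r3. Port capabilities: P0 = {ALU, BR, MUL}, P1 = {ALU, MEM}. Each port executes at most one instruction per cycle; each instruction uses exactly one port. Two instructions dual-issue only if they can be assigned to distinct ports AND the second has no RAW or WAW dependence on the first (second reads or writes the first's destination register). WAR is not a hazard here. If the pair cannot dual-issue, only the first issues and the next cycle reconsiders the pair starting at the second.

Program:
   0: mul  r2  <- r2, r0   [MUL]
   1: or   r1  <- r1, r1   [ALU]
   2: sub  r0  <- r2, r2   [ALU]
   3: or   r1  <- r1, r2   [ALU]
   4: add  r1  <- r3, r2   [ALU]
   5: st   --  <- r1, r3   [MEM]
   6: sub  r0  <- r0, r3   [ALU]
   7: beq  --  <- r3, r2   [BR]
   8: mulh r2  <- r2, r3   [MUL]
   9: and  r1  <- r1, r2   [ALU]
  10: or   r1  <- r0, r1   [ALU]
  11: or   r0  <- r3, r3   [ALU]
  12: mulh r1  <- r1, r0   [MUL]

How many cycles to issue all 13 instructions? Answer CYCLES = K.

CYCLES = 9

t=0 i0&i1:mul;or ; pair
t=1 i2&i3:sub;or ; pair
t=2 i4:add ; RAW r1
t=3 i5&i6:st;sub ; pair
t=4 i7:beq ; no-port BR/MUL
t=5 i8:mulh ; RAW r2
t=6 i9:and ; RAW+WAW r1
t=7 i10&i11:or;or ; pair
t=8 i12:mulh ; tail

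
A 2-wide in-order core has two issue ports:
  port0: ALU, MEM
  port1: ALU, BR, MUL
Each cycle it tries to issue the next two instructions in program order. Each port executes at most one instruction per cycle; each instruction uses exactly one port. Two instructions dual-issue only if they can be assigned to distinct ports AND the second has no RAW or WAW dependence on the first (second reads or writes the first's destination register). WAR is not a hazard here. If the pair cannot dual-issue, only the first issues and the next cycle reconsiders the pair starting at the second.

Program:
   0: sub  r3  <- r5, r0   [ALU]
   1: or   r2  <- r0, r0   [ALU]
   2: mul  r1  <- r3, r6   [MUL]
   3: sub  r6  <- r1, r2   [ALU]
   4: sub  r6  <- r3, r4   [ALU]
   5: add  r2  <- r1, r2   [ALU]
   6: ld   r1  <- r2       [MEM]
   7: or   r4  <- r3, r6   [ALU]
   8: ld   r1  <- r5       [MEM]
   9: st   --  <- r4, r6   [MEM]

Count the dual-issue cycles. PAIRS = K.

[0] i0&i1  sub;or  -- dual
[1] i2  mul  -- RAW r1
[2] i3  sub  -- WAW r6
[3] i4&i5  sub;add  -- dual
[4] i6&i7  ld;or  -- dual
[5] i8  ld  -- no-port MEM/MEM
[6] i9  st  -- tail

PAIRS = 3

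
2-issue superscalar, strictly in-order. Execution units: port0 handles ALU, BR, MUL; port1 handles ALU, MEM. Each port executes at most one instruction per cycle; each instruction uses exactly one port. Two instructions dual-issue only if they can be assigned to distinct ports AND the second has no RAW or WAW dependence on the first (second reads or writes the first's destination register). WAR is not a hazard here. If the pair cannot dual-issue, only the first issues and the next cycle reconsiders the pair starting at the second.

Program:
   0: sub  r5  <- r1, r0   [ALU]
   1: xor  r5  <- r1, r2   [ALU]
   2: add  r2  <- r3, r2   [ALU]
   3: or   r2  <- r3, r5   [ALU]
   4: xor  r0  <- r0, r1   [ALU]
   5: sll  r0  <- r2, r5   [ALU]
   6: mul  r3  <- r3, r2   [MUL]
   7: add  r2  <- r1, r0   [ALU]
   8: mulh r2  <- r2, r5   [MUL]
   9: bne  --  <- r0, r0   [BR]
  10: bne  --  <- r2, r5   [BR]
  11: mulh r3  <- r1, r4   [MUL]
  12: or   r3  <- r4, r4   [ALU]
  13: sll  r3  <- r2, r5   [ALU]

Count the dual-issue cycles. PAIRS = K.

  cy0 -> i0 (sub) WAW r5
  cy1 -> i1+i2 (xor/add) pair
  cy2 -> i3+i4 (or/xor) pair
  cy3 -> i5+i6 (sll/mul) pair
  cy4 -> i7 (add) RAW+WAW r2
  cy5 -> i8 (mulh) no-port MUL/BR
  cy6 -> i9 (bne) no-port BR/BR
  cy7 -> i10 (bne) no-port BR/MUL
  cy8 -> i11 (mulh) WAW r3
  cy9 -> i12 (or) WAW r3
  cy10 -> i13 (sll) tail

PAIRS = 3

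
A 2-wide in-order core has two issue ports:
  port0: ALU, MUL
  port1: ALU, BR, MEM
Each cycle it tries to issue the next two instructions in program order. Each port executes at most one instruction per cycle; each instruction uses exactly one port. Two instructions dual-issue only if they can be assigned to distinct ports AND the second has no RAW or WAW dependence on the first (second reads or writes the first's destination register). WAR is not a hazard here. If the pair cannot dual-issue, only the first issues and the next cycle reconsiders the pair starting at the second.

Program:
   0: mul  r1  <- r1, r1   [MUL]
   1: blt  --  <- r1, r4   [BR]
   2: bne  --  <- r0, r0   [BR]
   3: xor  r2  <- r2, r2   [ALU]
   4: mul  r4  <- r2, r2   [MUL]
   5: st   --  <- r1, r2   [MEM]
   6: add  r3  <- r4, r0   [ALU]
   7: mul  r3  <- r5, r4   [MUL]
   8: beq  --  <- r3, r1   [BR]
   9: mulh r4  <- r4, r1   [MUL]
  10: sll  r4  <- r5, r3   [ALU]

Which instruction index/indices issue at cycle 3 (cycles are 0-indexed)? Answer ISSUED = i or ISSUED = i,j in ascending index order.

[0] i0  mul  -- RAW r1
[1] i1  blt  -- no-port BR/BR
[2] i2/i3  bne/xor  -- 2-wide
[3] i4/i5  mul/st  -- 2-wide
[4] i6  add  -- WAW r3
[5] i7  mul  -- RAW r3
[6] i8/i9  beq/mulh  -- 2-wide
[7] i10  sll  -- tail

ISSUED = 4,5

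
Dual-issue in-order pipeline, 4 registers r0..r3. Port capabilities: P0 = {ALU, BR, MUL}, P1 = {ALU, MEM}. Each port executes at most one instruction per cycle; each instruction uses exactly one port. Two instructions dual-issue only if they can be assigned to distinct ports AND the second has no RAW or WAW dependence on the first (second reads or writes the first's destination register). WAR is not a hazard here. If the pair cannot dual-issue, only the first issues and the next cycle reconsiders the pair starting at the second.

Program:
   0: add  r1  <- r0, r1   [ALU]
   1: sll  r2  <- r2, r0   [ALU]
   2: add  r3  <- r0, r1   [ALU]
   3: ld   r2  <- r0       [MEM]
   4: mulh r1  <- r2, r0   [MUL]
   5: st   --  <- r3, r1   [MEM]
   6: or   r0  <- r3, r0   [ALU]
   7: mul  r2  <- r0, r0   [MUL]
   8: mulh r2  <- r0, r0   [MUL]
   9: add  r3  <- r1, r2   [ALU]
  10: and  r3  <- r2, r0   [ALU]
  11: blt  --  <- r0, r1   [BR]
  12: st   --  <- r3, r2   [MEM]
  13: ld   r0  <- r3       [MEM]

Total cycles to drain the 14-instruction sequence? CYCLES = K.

c0: i0&i1 add sll  dual
c1: i2&i3 add ld  dual
c2: i4 mulh  RAW r1
c3: i5&i6 st or  dual
c4: i7 mul  no-port MUL/MUL
c5: i8 mulh  RAW r2
c6: i9 add  WAW r3
c7: i10&i11 and blt  dual
c8: i12 st  no-port MEM/MEM
c9: i13 ld  tail

CYCLES = 10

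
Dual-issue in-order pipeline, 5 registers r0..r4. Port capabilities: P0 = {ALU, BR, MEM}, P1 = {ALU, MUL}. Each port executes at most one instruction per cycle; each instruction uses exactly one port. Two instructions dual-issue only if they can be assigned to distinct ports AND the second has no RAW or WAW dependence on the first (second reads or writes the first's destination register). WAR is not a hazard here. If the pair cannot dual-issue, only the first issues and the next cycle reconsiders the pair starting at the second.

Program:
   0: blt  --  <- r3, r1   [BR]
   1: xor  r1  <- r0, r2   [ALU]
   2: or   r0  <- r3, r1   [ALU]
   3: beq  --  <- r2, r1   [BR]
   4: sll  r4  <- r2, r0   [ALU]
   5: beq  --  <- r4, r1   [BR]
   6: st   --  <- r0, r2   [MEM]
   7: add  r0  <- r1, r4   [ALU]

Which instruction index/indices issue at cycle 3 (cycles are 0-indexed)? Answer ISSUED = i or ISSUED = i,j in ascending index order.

ISSUED = 5

[0] i0&i1  blt;xor  -- 2-wide
[1] i2&i3  or;beq  -- 2-wide
[2] i4  sll  -- RAW r4
[3] i5  beq  -- no-port BR/MEM
[4] i6&i7  st;add  -- 2-wide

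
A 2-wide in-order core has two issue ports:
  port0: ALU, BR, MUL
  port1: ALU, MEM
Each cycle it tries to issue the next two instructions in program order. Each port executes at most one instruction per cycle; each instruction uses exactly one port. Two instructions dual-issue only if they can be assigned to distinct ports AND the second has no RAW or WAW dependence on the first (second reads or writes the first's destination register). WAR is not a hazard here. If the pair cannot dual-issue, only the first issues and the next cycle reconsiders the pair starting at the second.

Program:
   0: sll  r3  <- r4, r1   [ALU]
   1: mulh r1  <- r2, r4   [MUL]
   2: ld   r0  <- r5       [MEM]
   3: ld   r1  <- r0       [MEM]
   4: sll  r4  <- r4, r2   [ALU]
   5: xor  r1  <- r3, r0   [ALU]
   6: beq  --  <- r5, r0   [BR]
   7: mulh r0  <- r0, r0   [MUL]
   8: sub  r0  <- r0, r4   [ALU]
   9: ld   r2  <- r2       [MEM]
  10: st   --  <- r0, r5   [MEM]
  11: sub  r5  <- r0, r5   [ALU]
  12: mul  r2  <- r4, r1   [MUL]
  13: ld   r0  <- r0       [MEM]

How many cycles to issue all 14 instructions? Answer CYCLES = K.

CYCLES = 8

[0] i0&i1  sll mulh  -- dual
[1] i2  ld  -- no-port MEM/MEM
[2] i3&i4  ld sll  -- dual
[3] i5&i6  xor beq  -- dual
[4] i7  mulh  -- RAW+WAW r0
[5] i8&i9  sub ld  -- dual
[6] i10&i11  st sub  -- dual
[7] i12&i13  mul ld  -- dual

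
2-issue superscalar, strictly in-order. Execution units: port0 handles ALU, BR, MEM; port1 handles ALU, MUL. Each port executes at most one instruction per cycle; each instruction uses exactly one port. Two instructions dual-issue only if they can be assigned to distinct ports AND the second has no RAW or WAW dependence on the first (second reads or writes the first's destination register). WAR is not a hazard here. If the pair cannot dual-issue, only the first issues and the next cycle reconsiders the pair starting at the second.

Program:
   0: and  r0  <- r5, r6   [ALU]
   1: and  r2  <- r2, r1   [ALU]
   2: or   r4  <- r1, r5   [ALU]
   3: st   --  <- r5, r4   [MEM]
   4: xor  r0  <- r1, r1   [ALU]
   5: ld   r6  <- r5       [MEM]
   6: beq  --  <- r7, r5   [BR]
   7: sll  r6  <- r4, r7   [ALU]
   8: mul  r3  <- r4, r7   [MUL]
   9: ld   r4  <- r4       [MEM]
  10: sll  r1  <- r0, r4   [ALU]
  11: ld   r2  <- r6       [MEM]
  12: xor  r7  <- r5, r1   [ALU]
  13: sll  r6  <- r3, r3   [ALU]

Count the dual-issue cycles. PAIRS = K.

PAIRS = 6

t=0 i0&i1:and.ALU and.ALU ; dual
t=1 i2:or.ALU ; RAW r4
t=2 i3&i4:st.MEM xor.ALU ; dual
t=3 i5:ld.MEM ; no-port MEM/BR
t=4 i6&i7:beq.BR sll.ALU ; dual
t=5 i8&i9:mul.MUL ld.MEM ; dual
t=6 i10&i11:sll.ALU ld.MEM ; dual
t=7 i12&i13:xor.ALU sll.ALU ; dual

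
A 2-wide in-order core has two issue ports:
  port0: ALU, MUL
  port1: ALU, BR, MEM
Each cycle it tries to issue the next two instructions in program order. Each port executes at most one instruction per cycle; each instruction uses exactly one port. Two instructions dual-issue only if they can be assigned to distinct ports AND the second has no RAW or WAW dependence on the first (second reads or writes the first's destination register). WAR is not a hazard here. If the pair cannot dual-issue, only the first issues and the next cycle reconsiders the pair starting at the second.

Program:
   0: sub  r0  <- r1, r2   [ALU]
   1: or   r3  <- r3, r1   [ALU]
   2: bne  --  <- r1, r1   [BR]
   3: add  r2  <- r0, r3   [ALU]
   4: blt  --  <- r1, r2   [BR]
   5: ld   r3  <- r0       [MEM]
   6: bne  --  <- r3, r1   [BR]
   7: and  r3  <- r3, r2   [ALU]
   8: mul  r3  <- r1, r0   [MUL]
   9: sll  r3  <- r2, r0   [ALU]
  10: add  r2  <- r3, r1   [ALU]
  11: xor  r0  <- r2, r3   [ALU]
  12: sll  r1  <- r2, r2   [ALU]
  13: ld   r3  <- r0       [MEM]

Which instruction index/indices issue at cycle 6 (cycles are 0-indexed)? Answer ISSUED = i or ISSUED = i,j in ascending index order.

t=0 i0&i1:sub or ; 2-wide
t=1 i2&i3:bne add ; 2-wide
t=2 i4:blt ; no-port BR/MEM
t=3 i5:ld ; no-port MEM/BR
t=4 i6&i7:bne and ; 2-wide
t=5 i8:mul ; WAW r3
t=6 i9:sll ; RAW r3
t=7 i10:add ; RAW r2
t=8 i11&i12:xor sll ; 2-wide
t=9 i13:ld ; tail

ISSUED = 9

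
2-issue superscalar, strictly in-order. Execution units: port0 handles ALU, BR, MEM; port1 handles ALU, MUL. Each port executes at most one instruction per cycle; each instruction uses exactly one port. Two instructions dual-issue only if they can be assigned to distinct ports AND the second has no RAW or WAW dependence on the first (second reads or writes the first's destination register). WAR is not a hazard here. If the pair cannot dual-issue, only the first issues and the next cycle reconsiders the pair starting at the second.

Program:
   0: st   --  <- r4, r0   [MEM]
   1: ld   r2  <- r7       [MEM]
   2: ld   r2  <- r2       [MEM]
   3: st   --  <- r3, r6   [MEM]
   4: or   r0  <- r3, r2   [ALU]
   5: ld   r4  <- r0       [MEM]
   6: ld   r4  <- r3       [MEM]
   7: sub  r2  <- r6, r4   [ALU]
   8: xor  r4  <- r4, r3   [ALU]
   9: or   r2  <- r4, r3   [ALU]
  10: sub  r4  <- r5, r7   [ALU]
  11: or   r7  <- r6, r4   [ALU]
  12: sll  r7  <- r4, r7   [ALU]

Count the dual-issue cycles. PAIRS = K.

0. st.MEM @i0  | no-port MEM/MEM
1. ld.MEM @i1  | no-port MEM/MEM
2. ld.MEM @i2  | no-port MEM/MEM
3. st.MEM or.ALU @i3&i4  | dual
4. ld.MEM @i5  | no-port MEM/MEM
5. ld.MEM @i6  | RAW r4
6. sub.ALU xor.ALU @i7&i8  | dual
7. or.ALU sub.ALU @i9&i10  | dual
8. or.ALU @i11  | RAW+WAW r7
9. sll.ALU @i12  | tail

PAIRS = 3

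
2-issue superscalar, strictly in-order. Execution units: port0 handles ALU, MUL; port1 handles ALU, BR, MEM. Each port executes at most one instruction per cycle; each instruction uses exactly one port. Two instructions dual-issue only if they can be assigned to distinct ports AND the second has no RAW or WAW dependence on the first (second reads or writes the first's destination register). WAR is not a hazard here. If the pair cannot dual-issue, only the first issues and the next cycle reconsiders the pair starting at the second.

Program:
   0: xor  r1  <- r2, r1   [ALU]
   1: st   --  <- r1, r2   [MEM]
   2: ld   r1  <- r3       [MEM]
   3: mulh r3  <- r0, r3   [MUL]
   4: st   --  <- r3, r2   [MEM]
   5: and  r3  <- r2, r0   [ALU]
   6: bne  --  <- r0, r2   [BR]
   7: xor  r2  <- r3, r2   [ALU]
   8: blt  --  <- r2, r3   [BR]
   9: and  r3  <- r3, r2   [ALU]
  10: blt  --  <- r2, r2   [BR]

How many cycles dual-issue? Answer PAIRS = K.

t=0 i0:xor.ALU ; RAW r1
t=1 i1:st.MEM ; no-port MEM/MEM
t=2 i2&i3:ld.MEM+mulh.MUL ; 2-wide
t=3 i4&i5:st.MEM+and.ALU ; 2-wide
t=4 i6&i7:bne.BR+xor.ALU ; 2-wide
t=5 i8&i9:blt.BR+and.ALU ; 2-wide
t=6 i10:blt.BR ; tail

PAIRS = 4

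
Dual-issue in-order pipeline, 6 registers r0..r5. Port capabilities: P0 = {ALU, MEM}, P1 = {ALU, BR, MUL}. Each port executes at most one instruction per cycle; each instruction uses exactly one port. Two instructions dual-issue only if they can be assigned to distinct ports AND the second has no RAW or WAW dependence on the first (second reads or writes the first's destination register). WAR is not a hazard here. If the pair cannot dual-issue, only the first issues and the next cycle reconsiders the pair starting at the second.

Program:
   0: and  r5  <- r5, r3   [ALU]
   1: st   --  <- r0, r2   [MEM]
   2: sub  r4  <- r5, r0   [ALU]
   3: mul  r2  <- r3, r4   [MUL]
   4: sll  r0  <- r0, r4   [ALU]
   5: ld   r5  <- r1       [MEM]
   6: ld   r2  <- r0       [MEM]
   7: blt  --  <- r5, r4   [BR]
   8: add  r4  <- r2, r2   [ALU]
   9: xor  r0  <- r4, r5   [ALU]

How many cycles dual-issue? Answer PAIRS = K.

c0: i0+i1 and.ALU;st.MEM  2-wide
c1: i2 sub.ALU  RAW r4
c2: i3+i4 mul.MUL;sll.ALU  2-wide
c3: i5 ld.MEM  no-port MEM/MEM
c4: i6+i7 ld.MEM;blt.BR  2-wide
c5: i8 add.ALU  RAW r4
c6: i9 xor.ALU  tail

PAIRS = 3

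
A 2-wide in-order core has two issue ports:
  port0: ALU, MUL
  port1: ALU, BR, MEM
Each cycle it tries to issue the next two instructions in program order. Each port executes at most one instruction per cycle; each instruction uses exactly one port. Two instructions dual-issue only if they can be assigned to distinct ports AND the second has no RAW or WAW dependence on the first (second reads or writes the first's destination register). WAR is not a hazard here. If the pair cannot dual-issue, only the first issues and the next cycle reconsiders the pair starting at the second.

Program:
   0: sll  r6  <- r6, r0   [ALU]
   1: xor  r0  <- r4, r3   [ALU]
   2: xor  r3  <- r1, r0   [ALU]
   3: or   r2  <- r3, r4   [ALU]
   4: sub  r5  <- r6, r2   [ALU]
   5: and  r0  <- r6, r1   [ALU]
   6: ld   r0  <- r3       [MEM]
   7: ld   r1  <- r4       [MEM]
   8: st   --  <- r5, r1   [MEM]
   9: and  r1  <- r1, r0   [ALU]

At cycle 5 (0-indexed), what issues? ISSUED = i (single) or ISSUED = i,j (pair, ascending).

0. sll/xor @i0&i1  | 2-wide
1. xor @i2  | RAW r3
2. or @i3  | RAW r2
3. sub/and @i4&i5  | 2-wide
4. ld @i6  | no-port MEM/MEM
5. ld @i7  | no-port MEM/MEM
6. st/and @i8&i9  | 2-wide

ISSUED = 7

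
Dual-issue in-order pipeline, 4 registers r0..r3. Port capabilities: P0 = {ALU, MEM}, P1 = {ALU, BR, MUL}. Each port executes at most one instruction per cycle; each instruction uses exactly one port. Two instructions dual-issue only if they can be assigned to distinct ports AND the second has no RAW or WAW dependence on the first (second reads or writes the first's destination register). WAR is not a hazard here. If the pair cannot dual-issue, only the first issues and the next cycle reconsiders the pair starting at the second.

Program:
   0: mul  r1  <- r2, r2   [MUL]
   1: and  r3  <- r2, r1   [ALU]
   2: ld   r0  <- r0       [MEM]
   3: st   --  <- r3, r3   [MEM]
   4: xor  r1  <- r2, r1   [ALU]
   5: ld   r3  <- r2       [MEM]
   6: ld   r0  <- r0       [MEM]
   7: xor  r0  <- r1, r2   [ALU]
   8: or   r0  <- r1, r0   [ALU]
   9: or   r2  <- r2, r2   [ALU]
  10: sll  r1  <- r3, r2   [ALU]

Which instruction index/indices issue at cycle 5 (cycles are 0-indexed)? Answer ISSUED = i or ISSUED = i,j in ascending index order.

ISSUED = 7

t=0 i0:mul.MUL ; RAW r1
t=1 i1&i2:and.ALU ld.MEM ; dual
t=2 i3&i4:st.MEM xor.ALU ; dual
t=3 i5:ld.MEM ; no-port MEM/MEM
t=4 i6:ld.MEM ; WAW r0
t=5 i7:xor.ALU ; RAW+WAW r0
t=6 i8&i9:or.ALU or.ALU ; dual
t=7 i10:sll.ALU ; tail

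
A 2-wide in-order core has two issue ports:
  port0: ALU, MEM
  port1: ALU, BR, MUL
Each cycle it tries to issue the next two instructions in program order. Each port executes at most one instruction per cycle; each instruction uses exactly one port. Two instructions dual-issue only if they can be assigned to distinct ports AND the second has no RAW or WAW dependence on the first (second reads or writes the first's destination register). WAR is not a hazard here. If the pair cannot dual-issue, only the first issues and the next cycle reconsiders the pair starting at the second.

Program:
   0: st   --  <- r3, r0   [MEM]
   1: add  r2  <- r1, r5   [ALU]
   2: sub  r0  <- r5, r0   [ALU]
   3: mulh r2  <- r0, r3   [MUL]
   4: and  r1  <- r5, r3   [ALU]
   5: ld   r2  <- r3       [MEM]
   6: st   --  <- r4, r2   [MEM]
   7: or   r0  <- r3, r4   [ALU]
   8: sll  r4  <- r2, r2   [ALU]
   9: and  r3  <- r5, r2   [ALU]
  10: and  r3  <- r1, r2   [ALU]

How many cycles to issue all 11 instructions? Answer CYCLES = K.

[0] i0+i1  st.MEM/add.ALU  -- dual
[1] i2  sub.ALU  -- RAW r0
[2] i3+i4  mulh.MUL/and.ALU  -- dual
[3] i5  ld.MEM  -- no-port MEM/MEM
[4] i6+i7  st.MEM/or.ALU  -- dual
[5] i8+i9  sll.ALU/and.ALU  -- dual
[6] i10  and.ALU  -- tail

CYCLES = 7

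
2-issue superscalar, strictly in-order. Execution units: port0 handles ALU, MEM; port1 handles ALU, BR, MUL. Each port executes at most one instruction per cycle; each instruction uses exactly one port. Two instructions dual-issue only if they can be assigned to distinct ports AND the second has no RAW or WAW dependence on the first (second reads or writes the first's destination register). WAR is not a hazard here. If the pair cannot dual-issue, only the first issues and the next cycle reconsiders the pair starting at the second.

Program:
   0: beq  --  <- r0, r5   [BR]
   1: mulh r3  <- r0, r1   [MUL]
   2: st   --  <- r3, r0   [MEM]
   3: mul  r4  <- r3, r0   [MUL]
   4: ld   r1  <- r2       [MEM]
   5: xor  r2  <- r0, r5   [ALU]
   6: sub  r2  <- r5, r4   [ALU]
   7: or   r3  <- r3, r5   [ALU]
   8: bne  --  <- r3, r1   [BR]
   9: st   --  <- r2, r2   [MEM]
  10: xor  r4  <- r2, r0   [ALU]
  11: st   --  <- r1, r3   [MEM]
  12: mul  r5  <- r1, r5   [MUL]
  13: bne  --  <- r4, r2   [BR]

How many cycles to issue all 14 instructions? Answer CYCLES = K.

CYCLES = 9

c0: i0 beq  no-port BR/MUL
c1: i1 mulh  RAW r3
c2: i2/i3 st mul  dual
c3: i4/i5 ld xor  dual
c4: i6/i7 sub or  dual
c5: i8/i9 bne st  dual
c6: i10/i11 xor st  dual
c7: i12 mul  no-port MUL/BR
c8: i13 bne  tail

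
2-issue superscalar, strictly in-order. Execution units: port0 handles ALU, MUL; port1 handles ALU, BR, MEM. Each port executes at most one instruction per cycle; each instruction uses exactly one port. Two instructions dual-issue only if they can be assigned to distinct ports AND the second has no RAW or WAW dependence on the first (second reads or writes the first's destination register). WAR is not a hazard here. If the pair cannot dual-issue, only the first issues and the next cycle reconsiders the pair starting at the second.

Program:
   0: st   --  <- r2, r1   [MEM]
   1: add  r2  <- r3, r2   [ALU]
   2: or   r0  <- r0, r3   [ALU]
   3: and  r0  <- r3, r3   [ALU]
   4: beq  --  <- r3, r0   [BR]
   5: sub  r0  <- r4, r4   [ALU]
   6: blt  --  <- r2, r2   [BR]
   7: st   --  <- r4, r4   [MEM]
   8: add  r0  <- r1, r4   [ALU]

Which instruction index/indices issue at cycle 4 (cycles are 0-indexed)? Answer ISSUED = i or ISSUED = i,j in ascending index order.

ISSUED = 6

0. st.MEM add.ALU @i0+i1  | pair
1. or.ALU @i2  | WAW r0
2. and.ALU @i3  | RAW r0
3. beq.BR sub.ALU @i4+i5  | pair
4. blt.BR @i6  | no-port BR/MEM
5. st.MEM add.ALU @i7+i8  | pair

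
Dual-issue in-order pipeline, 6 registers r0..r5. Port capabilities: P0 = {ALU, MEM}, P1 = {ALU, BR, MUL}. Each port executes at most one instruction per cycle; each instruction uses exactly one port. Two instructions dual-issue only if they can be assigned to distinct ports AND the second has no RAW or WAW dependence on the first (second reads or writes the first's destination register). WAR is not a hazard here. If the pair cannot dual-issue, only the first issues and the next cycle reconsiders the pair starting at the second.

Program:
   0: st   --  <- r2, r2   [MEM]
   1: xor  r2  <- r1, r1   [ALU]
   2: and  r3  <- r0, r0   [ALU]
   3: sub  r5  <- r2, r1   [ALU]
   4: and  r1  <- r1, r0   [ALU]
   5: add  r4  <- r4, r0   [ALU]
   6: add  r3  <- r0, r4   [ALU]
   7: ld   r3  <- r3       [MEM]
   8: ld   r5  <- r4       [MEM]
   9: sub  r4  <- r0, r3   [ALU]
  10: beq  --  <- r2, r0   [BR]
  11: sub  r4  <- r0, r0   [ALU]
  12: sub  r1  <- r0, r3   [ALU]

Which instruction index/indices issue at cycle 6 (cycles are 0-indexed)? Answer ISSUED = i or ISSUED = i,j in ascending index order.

c0: i0,i1 st.MEM+xor.ALU  pair
c1: i2,i3 and.ALU+sub.ALU  pair
c2: i4,i5 and.ALU+add.ALU  pair
c3: i6 add.ALU  RAW+WAW r3
c4: i7 ld.MEM  no-port MEM/MEM
c5: i8,i9 ld.MEM+sub.ALU  pair
c6: i10,i11 beq.BR+sub.ALU  pair
c7: i12 sub.ALU  tail

ISSUED = 10,11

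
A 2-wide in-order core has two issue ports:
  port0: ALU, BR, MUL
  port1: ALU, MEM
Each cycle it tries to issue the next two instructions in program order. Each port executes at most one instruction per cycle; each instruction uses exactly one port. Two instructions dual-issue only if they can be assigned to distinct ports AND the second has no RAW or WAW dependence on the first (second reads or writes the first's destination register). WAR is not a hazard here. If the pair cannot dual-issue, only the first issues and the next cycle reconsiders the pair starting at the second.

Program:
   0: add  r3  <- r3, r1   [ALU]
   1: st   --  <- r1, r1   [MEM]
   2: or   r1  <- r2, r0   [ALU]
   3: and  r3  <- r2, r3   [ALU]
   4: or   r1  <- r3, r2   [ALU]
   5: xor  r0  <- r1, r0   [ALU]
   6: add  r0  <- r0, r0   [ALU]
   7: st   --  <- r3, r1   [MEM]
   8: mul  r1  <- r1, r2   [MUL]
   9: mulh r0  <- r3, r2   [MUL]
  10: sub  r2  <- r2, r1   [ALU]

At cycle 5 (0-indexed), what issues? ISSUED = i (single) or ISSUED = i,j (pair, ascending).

ISSUED = 8

[0] i0+i1  add.ALU st.MEM  -- dual
[1] i2+i3  or.ALU and.ALU  -- dual
[2] i4  or.ALU  -- RAW r1
[3] i5  xor.ALU  -- RAW+WAW r0
[4] i6+i7  add.ALU st.MEM  -- dual
[5] i8  mul.MUL  -- no-port MUL/MUL
[6] i9+i10  mulh.MUL sub.ALU  -- dual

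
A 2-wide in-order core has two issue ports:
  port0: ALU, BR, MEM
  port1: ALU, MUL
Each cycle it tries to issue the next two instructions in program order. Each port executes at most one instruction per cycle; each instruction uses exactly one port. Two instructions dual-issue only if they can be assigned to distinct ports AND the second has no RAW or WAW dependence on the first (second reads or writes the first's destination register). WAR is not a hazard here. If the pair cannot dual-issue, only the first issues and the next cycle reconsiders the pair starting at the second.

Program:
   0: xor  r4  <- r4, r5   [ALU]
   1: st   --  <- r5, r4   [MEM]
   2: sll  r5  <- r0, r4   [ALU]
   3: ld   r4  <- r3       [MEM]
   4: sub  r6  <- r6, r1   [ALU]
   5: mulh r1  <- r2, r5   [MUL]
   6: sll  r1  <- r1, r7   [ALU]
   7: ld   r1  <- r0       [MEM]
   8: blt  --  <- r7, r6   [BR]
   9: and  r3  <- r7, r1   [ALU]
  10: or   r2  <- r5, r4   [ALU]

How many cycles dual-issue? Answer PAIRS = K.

t=0 i0:xor.ALU ; RAW r4
t=1 i1/i2:st.MEM/sll.ALU ; 2-wide
t=2 i3/i4:ld.MEM/sub.ALU ; 2-wide
t=3 i5:mulh.MUL ; RAW+WAW r1
t=4 i6:sll.ALU ; WAW r1
t=5 i7:ld.MEM ; no-port MEM/BR
t=6 i8/i9:blt.BR/and.ALU ; 2-wide
t=7 i10:or.ALU ; tail

PAIRS = 3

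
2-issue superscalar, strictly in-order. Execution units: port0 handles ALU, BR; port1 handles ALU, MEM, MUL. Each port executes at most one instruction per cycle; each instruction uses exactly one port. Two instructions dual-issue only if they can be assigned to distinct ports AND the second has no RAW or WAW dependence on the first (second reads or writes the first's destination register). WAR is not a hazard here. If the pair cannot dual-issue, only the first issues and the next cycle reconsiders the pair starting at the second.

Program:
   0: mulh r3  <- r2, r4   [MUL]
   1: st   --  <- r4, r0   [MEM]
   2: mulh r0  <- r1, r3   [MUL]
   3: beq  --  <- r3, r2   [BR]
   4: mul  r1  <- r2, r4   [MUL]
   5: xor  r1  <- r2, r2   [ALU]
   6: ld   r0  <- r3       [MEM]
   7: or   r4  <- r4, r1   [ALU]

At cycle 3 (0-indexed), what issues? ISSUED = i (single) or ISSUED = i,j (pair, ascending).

ISSUED = 4

0. mulh @i0  | no-port MUL/MEM
1. st @i1  | no-port MEM/MUL
2. mulh beq @i2/i3  | 2-wide
3. mul @i4  | WAW r1
4. xor ld @i5/i6  | 2-wide
5. or @i7  | tail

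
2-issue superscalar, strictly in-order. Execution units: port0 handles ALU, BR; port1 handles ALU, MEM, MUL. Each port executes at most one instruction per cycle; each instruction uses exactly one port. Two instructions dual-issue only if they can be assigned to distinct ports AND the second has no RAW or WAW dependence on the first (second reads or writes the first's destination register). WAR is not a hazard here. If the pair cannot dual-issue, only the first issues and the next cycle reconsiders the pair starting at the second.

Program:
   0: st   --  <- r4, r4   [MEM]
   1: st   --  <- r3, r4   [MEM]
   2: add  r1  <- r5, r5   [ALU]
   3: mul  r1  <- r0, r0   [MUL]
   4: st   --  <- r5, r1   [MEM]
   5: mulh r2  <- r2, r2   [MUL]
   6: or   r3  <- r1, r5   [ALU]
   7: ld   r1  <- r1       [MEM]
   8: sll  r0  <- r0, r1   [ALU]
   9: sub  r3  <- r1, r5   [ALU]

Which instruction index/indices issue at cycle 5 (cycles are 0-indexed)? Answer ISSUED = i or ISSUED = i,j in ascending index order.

[0] i0  st.MEM  -- no-port MEM/MEM
[1] i1,i2  st.MEM;add.ALU  -- dual
[2] i3  mul.MUL  -- no-port MUL/MEM
[3] i4  st.MEM  -- no-port MEM/MUL
[4] i5,i6  mulh.MUL;or.ALU  -- dual
[5] i7  ld.MEM  -- RAW r1
[6] i8,i9  sll.ALU;sub.ALU  -- dual

ISSUED = 7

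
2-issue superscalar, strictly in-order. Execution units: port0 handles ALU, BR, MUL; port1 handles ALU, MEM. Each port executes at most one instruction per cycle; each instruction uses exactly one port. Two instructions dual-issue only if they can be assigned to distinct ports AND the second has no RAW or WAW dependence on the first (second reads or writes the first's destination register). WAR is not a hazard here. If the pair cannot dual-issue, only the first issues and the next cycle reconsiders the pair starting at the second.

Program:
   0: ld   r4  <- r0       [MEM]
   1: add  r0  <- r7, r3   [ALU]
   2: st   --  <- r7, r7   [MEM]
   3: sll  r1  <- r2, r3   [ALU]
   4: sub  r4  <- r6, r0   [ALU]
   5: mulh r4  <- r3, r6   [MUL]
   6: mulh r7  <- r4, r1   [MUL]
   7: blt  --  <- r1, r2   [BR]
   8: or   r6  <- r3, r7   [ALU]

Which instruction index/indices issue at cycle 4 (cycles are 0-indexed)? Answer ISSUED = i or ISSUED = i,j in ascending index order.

c0: i0,i1 ld+add  2-wide
c1: i2,i3 st+sll  2-wide
c2: i4 sub  WAW r4
c3: i5 mulh  no-port MUL/MUL
c4: i6 mulh  no-port MUL/BR
c5: i7,i8 blt+or  2-wide

ISSUED = 6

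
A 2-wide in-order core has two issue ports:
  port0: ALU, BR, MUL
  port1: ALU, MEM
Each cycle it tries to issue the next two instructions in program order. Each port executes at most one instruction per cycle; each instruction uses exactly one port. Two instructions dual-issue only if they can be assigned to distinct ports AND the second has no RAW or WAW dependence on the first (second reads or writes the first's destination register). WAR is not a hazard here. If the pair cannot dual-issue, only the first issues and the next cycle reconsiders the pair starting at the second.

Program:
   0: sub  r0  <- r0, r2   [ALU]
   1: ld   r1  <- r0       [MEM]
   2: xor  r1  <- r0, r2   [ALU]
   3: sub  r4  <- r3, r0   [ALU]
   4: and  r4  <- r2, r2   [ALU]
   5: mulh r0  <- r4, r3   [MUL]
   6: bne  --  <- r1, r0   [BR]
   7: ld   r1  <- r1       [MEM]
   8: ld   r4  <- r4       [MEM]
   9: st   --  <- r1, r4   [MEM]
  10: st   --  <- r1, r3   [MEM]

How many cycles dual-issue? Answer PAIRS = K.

PAIRS = 2

  cy0 -> i0 (sub) RAW r0
  cy1 -> i1 (ld) WAW r1
  cy2 -> i2+i3 (xor+sub) 2-wide
  cy3 -> i4 (and) RAW r4
  cy4 -> i5 (mulh) no-port MUL/BR
  cy5 -> i6+i7 (bne+ld) 2-wide
  cy6 -> i8 (ld) no-port MEM/MEM
  cy7 -> i9 (st) no-port MEM/MEM
  cy8 -> i10 (st) tail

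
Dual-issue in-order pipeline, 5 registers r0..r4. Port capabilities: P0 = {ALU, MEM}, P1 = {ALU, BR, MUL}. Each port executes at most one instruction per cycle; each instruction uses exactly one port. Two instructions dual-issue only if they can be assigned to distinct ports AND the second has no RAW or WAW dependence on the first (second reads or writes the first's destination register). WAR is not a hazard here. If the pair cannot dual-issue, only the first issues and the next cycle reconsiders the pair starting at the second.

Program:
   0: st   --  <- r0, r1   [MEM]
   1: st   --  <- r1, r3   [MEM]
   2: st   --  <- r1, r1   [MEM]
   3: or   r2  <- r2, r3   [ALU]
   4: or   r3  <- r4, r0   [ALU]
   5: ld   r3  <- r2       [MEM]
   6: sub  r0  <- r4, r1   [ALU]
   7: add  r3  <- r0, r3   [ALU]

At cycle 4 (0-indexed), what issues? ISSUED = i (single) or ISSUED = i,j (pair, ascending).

  cy0 -> i0 (st) no-port MEM/MEM
  cy1 -> i1 (st) no-port MEM/MEM
  cy2 -> i2,i3 (st;or) pair
  cy3 -> i4 (or) WAW r3
  cy4 -> i5,i6 (ld;sub) pair
  cy5 -> i7 (add) tail

ISSUED = 5,6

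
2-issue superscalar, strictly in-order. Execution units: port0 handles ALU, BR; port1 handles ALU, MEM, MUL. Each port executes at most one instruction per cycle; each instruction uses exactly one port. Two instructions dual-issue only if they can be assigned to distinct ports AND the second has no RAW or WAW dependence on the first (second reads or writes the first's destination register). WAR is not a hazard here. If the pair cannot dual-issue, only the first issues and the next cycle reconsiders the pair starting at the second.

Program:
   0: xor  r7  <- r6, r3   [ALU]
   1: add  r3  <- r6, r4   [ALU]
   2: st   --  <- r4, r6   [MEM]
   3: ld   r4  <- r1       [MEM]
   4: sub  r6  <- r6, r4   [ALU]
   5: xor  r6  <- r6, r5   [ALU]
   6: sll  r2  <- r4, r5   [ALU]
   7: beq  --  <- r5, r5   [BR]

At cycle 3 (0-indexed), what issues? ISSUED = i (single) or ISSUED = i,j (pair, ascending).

ISSUED = 4

t=0 i0&i1:xor;add ; 2-wide
t=1 i2:st ; no-port MEM/MEM
t=2 i3:ld ; RAW r4
t=3 i4:sub ; RAW+WAW r6
t=4 i5&i6:xor;sll ; 2-wide
t=5 i7:beq ; tail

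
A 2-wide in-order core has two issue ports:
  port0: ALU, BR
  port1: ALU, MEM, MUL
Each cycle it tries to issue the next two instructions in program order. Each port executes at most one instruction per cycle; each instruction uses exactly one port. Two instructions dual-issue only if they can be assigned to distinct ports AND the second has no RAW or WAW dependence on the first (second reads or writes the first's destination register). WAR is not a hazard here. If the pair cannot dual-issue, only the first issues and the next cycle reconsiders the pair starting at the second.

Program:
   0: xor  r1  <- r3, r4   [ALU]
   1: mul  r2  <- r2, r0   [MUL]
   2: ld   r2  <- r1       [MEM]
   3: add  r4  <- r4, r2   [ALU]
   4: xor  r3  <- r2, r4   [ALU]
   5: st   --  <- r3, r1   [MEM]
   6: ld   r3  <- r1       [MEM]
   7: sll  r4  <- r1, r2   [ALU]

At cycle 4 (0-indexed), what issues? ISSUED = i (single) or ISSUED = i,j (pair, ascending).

ISSUED = 5

t=0 i0+i1:xor.ALU/mul.MUL ; dual
t=1 i2:ld.MEM ; RAW r2
t=2 i3:add.ALU ; RAW r4
t=3 i4:xor.ALU ; RAW r3
t=4 i5:st.MEM ; no-port MEM/MEM
t=5 i6+i7:ld.MEM/sll.ALU ; dual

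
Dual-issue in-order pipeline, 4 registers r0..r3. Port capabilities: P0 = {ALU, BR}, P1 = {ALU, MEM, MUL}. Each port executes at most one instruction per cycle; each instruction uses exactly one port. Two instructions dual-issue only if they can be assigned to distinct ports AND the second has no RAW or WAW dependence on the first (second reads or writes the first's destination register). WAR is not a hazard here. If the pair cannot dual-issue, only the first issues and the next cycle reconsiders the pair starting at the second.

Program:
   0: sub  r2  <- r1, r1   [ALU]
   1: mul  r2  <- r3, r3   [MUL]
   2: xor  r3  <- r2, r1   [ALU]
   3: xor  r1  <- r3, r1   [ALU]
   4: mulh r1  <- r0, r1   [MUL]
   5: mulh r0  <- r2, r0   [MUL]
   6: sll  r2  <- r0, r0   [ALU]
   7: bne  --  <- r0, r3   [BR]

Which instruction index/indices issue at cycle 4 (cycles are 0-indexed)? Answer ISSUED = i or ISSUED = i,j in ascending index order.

ISSUED = 4

t=0 i0:sub.ALU ; WAW r2
t=1 i1:mul.MUL ; RAW r2
t=2 i2:xor.ALU ; RAW r3
t=3 i3:xor.ALU ; RAW+WAW r1
t=4 i4:mulh.MUL ; no-port MUL/MUL
t=5 i5:mulh.MUL ; RAW r0
t=6 i6/i7:sll.ALU bne.BR ; pair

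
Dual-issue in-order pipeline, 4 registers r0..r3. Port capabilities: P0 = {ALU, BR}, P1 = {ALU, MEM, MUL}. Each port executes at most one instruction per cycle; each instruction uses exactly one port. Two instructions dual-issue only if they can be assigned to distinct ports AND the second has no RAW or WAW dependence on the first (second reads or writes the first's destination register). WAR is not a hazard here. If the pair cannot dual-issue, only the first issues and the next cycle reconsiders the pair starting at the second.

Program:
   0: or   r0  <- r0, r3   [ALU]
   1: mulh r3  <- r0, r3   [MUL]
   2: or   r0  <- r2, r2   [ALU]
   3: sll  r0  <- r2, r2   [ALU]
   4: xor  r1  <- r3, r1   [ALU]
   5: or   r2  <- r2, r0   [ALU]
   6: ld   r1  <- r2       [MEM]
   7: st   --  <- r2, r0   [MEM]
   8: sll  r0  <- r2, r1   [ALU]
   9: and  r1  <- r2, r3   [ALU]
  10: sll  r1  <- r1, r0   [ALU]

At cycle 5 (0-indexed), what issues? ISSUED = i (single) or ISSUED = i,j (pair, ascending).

[0] i0  or.ALU  -- RAW r0
[1] i1/i2  mulh.MUL;or.ALU  -- pair
[2] i3/i4  sll.ALU;xor.ALU  -- pair
[3] i5  or.ALU  -- RAW r2
[4] i6  ld.MEM  -- no-port MEM/MEM
[5] i7/i8  st.MEM;sll.ALU  -- pair
[6] i9  and.ALU  -- RAW+WAW r1
[7] i10  sll.ALU  -- tail

ISSUED = 7,8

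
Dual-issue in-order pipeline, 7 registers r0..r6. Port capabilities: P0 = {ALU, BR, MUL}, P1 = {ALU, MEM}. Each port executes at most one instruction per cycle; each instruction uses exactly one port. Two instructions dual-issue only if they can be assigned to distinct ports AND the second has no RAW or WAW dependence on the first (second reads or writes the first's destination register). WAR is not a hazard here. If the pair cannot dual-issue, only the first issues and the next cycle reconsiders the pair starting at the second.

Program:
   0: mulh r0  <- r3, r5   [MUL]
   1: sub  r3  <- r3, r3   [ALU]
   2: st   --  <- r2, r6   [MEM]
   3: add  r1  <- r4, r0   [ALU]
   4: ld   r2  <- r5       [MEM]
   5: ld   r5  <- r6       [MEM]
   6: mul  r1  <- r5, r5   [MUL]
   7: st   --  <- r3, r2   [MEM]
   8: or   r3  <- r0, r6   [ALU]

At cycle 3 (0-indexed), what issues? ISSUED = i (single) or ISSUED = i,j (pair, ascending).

  cy0 -> i0,i1 (mulh;sub) dual
  cy1 -> i2,i3 (st;add) dual
  cy2 -> i4 (ld) no-port MEM/MEM
  cy3 -> i5 (ld) RAW r5
  cy4 -> i6,i7 (mul;st) dual
  cy5 -> i8 (or) tail

ISSUED = 5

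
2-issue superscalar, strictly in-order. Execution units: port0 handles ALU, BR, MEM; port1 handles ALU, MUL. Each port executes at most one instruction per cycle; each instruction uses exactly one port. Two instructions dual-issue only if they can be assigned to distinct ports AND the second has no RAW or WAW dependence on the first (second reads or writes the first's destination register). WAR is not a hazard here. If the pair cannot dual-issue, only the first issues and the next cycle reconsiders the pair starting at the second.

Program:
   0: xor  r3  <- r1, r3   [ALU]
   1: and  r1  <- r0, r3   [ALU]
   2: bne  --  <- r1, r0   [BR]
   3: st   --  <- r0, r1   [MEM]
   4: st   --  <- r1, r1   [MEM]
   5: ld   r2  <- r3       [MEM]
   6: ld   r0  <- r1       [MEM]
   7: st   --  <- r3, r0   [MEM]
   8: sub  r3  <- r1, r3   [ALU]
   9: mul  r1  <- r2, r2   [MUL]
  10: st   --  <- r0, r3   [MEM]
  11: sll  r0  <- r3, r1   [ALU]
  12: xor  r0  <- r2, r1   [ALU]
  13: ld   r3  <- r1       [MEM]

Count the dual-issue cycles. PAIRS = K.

PAIRS = 3

t=0 i0:xor.ALU ; RAW r3
t=1 i1:and.ALU ; RAW r1
t=2 i2:bne.BR ; no-port BR/MEM
t=3 i3:st.MEM ; no-port MEM/MEM
t=4 i4:st.MEM ; no-port MEM/MEM
t=5 i5:ld.MEM ; no-port MEM/MEM
t=6 i6:ld.MEM ; no-port MEM/MEM
t=7 i7,i8:st.MEM+sub.ALU ; pair
t=8 i9,i10:mul.MUL+st.MEM ; pair
t=9 i11:sll.ALU ; WAW r0
t=10 i12,i13:xor.ALU+ld.MEM ; pair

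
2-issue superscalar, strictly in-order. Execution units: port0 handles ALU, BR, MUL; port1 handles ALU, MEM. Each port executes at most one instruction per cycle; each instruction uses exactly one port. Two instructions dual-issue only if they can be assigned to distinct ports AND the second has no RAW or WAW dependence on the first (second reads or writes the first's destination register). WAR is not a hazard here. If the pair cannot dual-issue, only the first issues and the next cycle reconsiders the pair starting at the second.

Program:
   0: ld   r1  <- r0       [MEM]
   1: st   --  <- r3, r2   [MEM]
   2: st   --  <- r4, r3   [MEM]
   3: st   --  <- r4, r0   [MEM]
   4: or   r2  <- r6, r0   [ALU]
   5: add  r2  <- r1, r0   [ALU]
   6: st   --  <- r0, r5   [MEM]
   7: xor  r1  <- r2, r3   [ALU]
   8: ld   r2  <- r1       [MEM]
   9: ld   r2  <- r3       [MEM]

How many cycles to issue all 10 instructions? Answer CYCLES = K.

[0] i0  ld  -- no-port MEM/MEM
[1] i1  st  -- no-port MEM/MEM
[2] i2  st  -- no-port MEM/MEM
[3] i3,i4  st;or  -- dual
[4] i5,i6  add;st  -- dual
[5] i7  xor  -- RAW r1
[6] i8  ld  -- no-port MEM/MEM
[7] i9  ld  -- tail

CYCLES = 8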